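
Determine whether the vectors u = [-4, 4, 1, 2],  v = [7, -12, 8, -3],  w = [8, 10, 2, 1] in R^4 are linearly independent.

linearly independent

Place the vectors as rows of a 3×4 matrix and reduce to echelon form.
The reduction yields 3 nonzero rows, so the rank is 3.
Since rank = 3 (the number of vectors), the set is linearly independent.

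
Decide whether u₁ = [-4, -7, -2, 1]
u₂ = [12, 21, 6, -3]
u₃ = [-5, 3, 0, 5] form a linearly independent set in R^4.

Row-reduce the matrix whose columns are u₁, u₂, u₃.
The reduction yields 2 nonzero rows, so the rank is 2.
Since rank 2 < 3, the set is linearly dependent.

linearly dependent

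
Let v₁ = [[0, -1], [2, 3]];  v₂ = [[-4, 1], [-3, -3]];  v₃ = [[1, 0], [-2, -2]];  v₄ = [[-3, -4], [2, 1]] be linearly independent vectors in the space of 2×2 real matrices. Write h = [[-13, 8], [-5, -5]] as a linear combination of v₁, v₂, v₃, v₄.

Take coordinate vectors relative to {E₁₁, E₁₂, E₂₁, E₂₂}.
Set up the augmented matrix [v₁ | v₂ | v₃ | v₄ | h] and row-reduce.
Row-reducing the augmented matrix gives the unique coefficients (a₁, …, a₄) = (-1, 3, -4, -1).

h = -v₁ + 3v₂ - 4v₃ - v₄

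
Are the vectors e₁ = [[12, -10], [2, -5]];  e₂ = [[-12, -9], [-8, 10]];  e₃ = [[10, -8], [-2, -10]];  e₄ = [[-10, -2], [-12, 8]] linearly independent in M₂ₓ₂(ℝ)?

linearly independent

Take coordinates with respect to the standard basis {E₁₁, E₁₂, E₂₁, E₂₂}.
The matrix [e₁|e₂|e₃|e₄] has determinant 10220.
A nonzero determinant means the columns are linearly independent.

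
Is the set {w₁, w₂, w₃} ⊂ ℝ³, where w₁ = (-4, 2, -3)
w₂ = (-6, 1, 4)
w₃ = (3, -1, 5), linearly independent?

Place the vectors as rows of a 3×3 matrix and reduce to echelon form.
The reduction yields 3 nonzero rows, so the rank is 3.
Since rank = 3 (the number of vectors), the set is linearly independent.

linearly independent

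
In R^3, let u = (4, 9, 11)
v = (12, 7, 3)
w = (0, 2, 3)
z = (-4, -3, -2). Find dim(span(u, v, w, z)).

dim = 2

Form the matrix with u, v, w, z as columns and reduce.
Exactly 2 pivots survive; hence the rank is 2.
(With 4 elements in a 3-dimensional space the rank is at most 3.)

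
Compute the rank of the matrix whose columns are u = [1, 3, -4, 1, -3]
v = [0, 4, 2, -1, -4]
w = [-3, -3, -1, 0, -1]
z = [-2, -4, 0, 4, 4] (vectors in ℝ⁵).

rank 4

Put the 5×4 matrix [u|v|w|z] into echelon form.
The echelon form has 4 nonzero rows, so the rank is 4.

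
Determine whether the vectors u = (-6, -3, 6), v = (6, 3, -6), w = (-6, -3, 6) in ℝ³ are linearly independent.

Row-reduce the matrix whose columns are u, v, w.
The reduction yields 1 nonzero row, so the rank is 1.
Since rank 1 < 3, the set is linearly dependent.
Indeed u + v = 0.

linearly dependent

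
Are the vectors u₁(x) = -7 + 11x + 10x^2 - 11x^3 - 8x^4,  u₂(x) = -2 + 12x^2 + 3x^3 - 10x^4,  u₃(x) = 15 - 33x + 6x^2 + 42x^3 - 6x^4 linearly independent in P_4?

Take coordinates with respect to the standard basis {1, x, …, x^4}.
Place the vectors as rows of a 3×5 matrix and reduce to echelon form.
The reduction yields 2 nonzero rows, so the rank is 2.
Since rank 2 < 3, the set is linearly dependent.
Indeed 3u₁ - 3u₂ + u₃ = 0.

linearly dependent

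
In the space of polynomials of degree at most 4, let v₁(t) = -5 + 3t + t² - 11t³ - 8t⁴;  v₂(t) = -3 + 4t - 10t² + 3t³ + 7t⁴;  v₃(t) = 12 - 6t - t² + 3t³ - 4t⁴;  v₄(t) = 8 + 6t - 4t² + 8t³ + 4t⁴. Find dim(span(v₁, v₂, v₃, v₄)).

Pass to coordinate vectors with respect to the basis {1, t, …, t⁴}.
Row-reduce the 4×5 matrix with these as rows.
The echelon form has 4 nonzero rows, so the rank is 4.

4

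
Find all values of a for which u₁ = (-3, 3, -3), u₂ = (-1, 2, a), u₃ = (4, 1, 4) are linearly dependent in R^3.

Dependence holds iff the 3×3 matrix [u₁ u₂ u₃] is singular.
The determinant works out to 15*a + 15.
This vanishes exactly when a = -1.

a = -1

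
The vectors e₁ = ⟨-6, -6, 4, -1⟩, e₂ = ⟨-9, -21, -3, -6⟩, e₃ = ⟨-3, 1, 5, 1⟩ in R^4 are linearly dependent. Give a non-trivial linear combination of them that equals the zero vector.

Set up α₁e₁ + … + α₃e₃ = 0 and solve the homogeneous system.
One solution (up to scaling) is (3, -1, -3).

3e₁ - e₂ - 3e₃ = 0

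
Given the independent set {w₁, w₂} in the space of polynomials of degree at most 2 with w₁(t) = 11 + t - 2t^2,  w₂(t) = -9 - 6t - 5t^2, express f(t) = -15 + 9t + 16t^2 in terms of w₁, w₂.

Take coordinate vectors relative to {1, t, t^2}.
Solve the system with w₁, w₂ as columns and f as the right-hand side.
Back-substitution yields (a₁, a₂) = (-3, -2).

f = -3w₁ - 2w₂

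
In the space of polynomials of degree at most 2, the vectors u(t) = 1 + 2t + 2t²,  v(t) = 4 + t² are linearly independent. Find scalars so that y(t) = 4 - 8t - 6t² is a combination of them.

y = -4u + 2v

Work in coordinates with respect to the standard basis {1, t, t²}.
Since u, v are independent, the coefficients expressing y are uniquely determined by a linear system.
The system has the unique solution (α₁, α₂) = (-4, 2).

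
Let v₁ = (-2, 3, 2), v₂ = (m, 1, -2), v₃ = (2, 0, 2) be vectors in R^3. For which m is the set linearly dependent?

The set is linearly dependent precisely when det[v₁; v₂; v₃] = 0.
The determinant works out to -6*m - 20.
Solving -6*m - 20 = 0 yields m = -10/3.

m = -10/3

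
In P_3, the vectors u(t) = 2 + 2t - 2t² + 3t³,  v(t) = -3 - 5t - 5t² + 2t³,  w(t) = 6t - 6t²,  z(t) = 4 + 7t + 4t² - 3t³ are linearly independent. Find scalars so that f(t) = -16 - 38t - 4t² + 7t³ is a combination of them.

Identify each element with its coordinate vector in ℝ⁴ via {1, t, …, t³}.
Since u, v, w, z are independent, the coefficients expressing f are uniquely determined by a linear system.
Back-substitution yields (a₁, …, a₄) = (-1, 2, -2, -2).

f = -u + 2v - 2w - 2z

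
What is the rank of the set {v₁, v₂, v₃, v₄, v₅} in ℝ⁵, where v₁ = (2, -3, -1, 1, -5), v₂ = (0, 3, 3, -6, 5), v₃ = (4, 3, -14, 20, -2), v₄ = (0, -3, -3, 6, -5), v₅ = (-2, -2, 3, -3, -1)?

3

Row-reduce the 5×5 matrix with these as rows.
The echelon form has 3 nonzero rows, so the rank is 3.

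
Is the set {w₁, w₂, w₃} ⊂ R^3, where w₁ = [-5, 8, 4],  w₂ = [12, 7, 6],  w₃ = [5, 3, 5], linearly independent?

linearly independent

Row-reduce the matrix whose columns are w₁, w₂, w₃.
The reduction yields 3 nonzero rows, so the rank is 3.
Since rank = 3 (the number of vectors), the set is linearly independent.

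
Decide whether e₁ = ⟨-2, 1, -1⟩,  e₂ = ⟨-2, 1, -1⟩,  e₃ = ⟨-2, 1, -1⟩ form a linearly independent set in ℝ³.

linearly dependent

Two of the vectors are equal, giving an immediate dependence.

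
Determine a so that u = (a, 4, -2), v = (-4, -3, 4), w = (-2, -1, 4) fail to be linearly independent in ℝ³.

a = 9/2

The vectors are dependent exactly when the determinant of the matrix with rows u, v, w vanishes.
Cofactor expansion gives det = 36 - 8*a.
Setting this to zero gives a = 9/2.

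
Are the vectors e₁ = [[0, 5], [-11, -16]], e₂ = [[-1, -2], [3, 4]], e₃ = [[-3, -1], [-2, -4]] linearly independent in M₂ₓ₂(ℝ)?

Write each element as a coordinate vector in ℝ⁴ using {E₁₁, E₁₂, E₂₁, E₂₂}.
Place the vectors as rows of a 3×4 matrix and reduce to echelon form.
The reduction yields 2 nonzero rows, so the rank is 2.
Since rank 2 < 3, the set is linearly dependent.
Indeed e₁ + 3e₂ - e₃ = 0.

linearly dependent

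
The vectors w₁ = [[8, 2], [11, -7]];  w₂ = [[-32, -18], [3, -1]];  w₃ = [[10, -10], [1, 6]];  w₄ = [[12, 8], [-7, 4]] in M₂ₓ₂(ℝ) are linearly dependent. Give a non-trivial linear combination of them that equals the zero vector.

w₁ + w₂ + 2w₄ = 0

Pass to coordinate vectors relative to the basis {E₁₁, E₁₂, E₂₁, E₂₂}.
Row-reduce the matrix with w₁, w₂, w₃, w₄ as columns; the null space gives the coefficients.
A generator of the null space is (1, 1, 0, 2).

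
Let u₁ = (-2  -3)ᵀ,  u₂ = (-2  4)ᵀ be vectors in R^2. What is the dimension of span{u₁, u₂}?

Row-reduce the 2×2 matrix with these as rows.
The echelon form has 2 nonzero rows, so the rank is 2.

2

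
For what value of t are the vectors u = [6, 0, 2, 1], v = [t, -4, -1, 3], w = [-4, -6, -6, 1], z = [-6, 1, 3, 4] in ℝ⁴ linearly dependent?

The vectors are dependent exactly when the determinant of the matrix with rows u, v, w, z vanishes.
Expanding, det = 114 - 38*t.
Setting this to zero gives t = 3.

t = 3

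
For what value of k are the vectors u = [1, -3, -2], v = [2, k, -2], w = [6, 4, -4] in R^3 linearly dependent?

The vectors are dependent exactly when the determinant of the matrix with rows u, v, w vanishes.
Cofactor expansion gives det = 8*k + 4.
This vanishes exactly when k = -1/2.

k = -1/2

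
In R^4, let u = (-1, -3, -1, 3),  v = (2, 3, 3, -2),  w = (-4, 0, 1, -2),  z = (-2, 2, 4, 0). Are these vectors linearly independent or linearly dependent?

linearly independent

Place the vectors as rows of a 4×4 matrix and reduce to echelon form.
The reduction yields 4 nonzero rows, so the rank is 4.
Since rank = 4 (the number of vectors), the set is linearly independent.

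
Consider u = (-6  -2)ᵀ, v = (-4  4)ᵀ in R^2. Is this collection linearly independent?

Row-reduce the matrix whose columns are u, v.
The reduction yields 2 nonzero rows, so the rank is 2.
Since rank = 2 (the number of vectors), the set is linearly independent.

linearly independent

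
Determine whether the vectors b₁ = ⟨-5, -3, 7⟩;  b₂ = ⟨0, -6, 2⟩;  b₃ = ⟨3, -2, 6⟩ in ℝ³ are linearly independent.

linearly independent

Place the vectors as rows of a 3×3 matrix and reduce to echelon form.
The reduction yields 3 nonzero rows, so the rank is 3.
Since rank = 3 (the number of vectors), the set is linearly independent.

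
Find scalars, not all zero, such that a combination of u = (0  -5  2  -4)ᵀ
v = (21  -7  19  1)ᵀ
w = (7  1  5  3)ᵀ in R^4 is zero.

2u - v + 3w = 0

Set up α₁u + … + α₃w = 0 and solve the homogeneous system.
The free variable yields coefficients (2, -1, 3) (any nonzero multiple also works).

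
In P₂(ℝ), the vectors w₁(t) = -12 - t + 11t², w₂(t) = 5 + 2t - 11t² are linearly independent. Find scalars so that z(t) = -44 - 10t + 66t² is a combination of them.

Take coordinate vectors relative to {1, t, t²}.
Write z = a₁w₁ + a₂w₂ and equate components.
Back-substitution yields (a₁, a₂) = (2, -4).

z = 2w₁ - 4w₂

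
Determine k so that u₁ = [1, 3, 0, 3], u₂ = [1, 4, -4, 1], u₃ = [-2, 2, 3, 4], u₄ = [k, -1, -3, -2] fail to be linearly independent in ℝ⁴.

k = 14

The set is linearly dependent precisely when det[u₁; u₂; u₃; u₄] = 0.
Expanding, det = 42 - 3*k.
Solving 42 - 3*k = 0 yields k = 14.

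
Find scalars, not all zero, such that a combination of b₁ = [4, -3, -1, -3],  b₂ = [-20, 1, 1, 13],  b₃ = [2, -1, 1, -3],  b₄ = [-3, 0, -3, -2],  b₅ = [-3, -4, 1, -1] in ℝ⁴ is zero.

Solve the homogeneous system with b₁, b₂, b₃, b₄, b₅ as columns by row-reducing the coefficient matrix.
One solution (up to scaling) is (2, 1, 3, 0, -2).

2b₁ + b₂ + 3b₃ - 2b₅ = 0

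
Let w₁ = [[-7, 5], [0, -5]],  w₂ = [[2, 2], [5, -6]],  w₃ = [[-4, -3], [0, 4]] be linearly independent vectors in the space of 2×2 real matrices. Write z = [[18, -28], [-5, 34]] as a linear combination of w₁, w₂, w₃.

Identify each element with its coordinate vector in ℝ⁴ via {E₁₁, E₁₂, E₂₁, E₂₂}.
Write z = a₁w₁ + … + a₃w₃ and equate components.
Row-reducing the augmented matrix gives the unique coefficients (a₁, a₂, a₃) = (-4, -1, 2).

z = -4w₁ - w₂ + 2w₃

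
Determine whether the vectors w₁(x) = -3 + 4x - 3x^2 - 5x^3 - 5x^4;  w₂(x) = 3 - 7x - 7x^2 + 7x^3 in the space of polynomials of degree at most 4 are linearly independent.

Take coordinates with respect to the standard basis {1, x, …, x^4}.
Row-reduce the matrix whose columns are w₁, w₂.
The reduction yields 2 nonzero rows, so the rank is 2.
Since rank = 2 (the number of vectors), the set is linearly independent.

linearly independent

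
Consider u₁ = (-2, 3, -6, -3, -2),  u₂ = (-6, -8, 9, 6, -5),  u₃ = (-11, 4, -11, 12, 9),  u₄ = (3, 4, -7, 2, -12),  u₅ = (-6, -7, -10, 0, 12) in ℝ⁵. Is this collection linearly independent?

Place the vectors as rows of a 5×5 matrix and reduce to echelon form.
The reduction yields 5 nonzero rows, so the rank is 5.
Since rank = 5 (the number of vectors), the set is linearly independent.

linearly independent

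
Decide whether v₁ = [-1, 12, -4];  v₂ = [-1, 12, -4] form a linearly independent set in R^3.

linearly dependent

Row-reduce the matrix whose columns are v₁, v₂.
The reduction yields 1 nonzero row, so the rank is 1.
Since rank 1 < 2, the set is linearly dependent.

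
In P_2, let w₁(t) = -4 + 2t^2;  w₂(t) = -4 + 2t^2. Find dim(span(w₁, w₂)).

Pass to coordinate vectors with respect to the basis {1, t, t^2}.
Form the matrix with w₁, w₂ as columns and reduce.
The echelon form has 1 nonzero row, so the rank is 1.

dim = 1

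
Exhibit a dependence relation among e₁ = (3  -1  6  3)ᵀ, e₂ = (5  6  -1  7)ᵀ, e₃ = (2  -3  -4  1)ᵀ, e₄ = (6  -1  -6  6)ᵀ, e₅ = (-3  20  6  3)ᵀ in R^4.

e₁ - 2e₂ + 2e₃ + e₄ + e₅ = 0

Row-reduce the matrix with e₁, e₂, e₃, e₄, e₅ as columns; the null space gives the coefficients.
One solution (up to scaling) is (1, -2, 2, 1, 1).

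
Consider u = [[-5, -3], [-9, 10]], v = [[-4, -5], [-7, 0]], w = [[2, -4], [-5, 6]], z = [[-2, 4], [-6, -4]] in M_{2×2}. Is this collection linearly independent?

Write each element as a coordinate vector in ℝ⁴ using {E₁₁, E₁₂, E₂₁, E₂₂}.
Row-reduce the matrix whose columns are u, v, w, z.
The reduction yields 4 nonzero rows, so the rank is 4.
Since rank = 4 (the number of vectors), the set is linearly independent.

linearly independent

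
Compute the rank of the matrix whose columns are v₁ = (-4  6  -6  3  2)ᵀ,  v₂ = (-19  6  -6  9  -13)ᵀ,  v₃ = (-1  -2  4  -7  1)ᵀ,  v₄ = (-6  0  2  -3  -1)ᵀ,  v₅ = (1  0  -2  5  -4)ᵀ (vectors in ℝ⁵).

rank 4

Put the 5×5 matrix [v₁|v₂|v₃|v₄|v₅] into echelon form.
There are 4 pivot columns, so rank = 4.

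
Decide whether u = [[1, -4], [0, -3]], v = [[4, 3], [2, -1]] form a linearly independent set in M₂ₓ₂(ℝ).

Write each element as a coordinate vector in ℝ⁴ using {E₁₁, E₁₂, E₂₁, E₂₂}.
Row-reduce the matrix whose columns are u, v.
The reduction yields 2 nonzero rows, so the rank is 2.
Since rank = 2 (the number of vectors), the set is linearly independent.

linearly independent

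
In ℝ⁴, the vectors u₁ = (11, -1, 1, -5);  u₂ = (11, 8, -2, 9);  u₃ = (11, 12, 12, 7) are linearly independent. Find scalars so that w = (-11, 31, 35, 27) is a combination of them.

w = -3u₁ - u₂ + 3u₃

Solve the system with u₁, u₂, u₃ as columns and w as the right-hand side.
Back-substitution yields (α₁, α₂, α₃) = (-3, -1, 3).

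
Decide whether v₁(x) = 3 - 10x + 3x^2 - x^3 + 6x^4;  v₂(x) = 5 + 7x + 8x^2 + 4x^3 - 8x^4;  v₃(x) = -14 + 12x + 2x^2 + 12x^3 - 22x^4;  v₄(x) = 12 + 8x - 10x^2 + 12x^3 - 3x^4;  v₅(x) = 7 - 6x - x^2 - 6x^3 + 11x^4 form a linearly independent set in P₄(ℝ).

Take coordinates with respect to the standard basis {1, x, …, x^4}.
One vector is a scalar multiple of another, so the set is dependent.

linearly dependent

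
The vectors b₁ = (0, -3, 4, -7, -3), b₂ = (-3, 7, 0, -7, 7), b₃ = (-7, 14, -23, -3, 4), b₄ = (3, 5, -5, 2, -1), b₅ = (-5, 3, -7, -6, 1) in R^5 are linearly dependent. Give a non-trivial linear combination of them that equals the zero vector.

Write the vectors as columns of a matrix and find a nonzero vector in its null space.
The free variable yields coefficients (1, 0, 1, -1, -2) (any nonzero multiple also works).

b₁ + b₃ - b₄ - 2b₅ = 0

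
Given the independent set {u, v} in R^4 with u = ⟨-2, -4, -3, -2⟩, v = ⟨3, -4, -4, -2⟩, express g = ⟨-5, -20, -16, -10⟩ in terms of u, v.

g = 4u + v

Write g = a₁u + a₂v and equate components.
Row-reducing the augmented matrix gives the unique coefficients (a₁, a₂) = (4, 1).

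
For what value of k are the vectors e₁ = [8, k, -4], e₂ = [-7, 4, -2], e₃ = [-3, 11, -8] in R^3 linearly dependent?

Place the vectors as rows of a 3×3 matrix; dependence ⇔ determinant zero.
Expanding, det = 180 - 50*k.
Solving 180 - 50*k = 0 yields k = 18/5.

k = 18/5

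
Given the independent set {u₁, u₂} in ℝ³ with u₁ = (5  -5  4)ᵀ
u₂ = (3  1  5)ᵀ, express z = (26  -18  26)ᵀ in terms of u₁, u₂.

z = 4u₁ + 2u₂

Solve the system with u₁, u₂ as columns and z as the right-hand side.
Row-reducing the augmented matrix gives the unique coefficients (c₁, c₂) = (4, 2).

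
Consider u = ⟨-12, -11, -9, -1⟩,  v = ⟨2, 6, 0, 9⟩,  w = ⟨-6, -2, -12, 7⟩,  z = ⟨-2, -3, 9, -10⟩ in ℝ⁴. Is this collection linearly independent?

linearly independent

Place the vectors as rows of a 4×4 matrix and reduce to echelon form.
The reduction yields 4 nonzero rows, so the rank is 4.
Since rank = 4 (the number of vectors), the set is linearly independent.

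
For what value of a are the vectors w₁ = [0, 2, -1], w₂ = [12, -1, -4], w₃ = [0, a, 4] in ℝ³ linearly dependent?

Place the vectors as rows of a 3×3 matrix; dependence ⇔ determinant zero.
Expanding, det = -12*a - 96.
This vanishes exactly when a = -8.

a = -8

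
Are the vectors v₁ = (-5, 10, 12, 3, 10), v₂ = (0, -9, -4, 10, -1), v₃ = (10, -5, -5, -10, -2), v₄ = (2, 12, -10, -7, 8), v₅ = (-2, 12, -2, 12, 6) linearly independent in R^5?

Row-reduce the matrix whose columns are v₁, v₂, v₃, v₄, v₅.
The reduction yields 5 nonzero rows, so the rank is 5.
Since rank = 5 (the number of vectors), the set is linearly independent.

linearly independent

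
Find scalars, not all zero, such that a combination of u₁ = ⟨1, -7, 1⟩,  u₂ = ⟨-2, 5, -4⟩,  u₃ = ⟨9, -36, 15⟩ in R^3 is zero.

Write the vectors as columns of a matrix and find a nonzero vector in its null space.
A generator of the null space is (3, -3, -1).

3u₁ - 3u₂ - u₃ = 0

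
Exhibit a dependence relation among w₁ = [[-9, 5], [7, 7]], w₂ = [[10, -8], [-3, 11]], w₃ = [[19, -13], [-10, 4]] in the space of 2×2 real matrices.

Write each element as a vector in ℝ⁴ using {E₁₁, E₁₂, E₂₁, E₂₂}.
Write the vectors as columns of a matrix and find a nonzero vector in its null space.
One solution (up to scaling) is (1, -1, 1).

w₁ - w₂ + w₃ = 0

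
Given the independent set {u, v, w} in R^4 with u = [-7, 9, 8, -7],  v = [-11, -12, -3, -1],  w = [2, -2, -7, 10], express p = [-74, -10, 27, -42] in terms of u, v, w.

Set up the augmented matrix [u | v | w | p] and row-reduce.
Back-substitution yields (α₁, α₂, α₃) = (4, 4, -1).

p = 4u + 4v - w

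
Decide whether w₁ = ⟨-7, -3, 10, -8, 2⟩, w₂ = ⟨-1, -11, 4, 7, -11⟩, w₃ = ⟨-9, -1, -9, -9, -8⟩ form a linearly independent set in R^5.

linearly independent

Place the vectors as rows of a 3×5 matrix and reduce to echelon form.
The reduction yields 3 nonzero rows, so the rank is 3.
Since rank = 3 (the number of vectors), the set is linearly independent.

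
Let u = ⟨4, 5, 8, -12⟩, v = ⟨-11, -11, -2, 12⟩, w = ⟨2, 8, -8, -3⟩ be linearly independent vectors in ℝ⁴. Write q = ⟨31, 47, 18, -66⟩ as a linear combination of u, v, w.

Solve the system with u, v, w as columns and q as the right-hand side.
Row-reducing the augmented matrix gives the unique coefficients (α₁, α₂, α₃) = (4, -1, 2).

q = 4u - v + 2w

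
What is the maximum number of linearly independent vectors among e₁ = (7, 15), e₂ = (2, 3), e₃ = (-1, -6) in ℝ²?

2

Put the 2×3 matrix [e₁|e₂|e₃] into echelon form.
Exactly 2 pivots survive; hence the rank is 2.
(With 3 elements in a 2-dimensional space the rank is at most 2.)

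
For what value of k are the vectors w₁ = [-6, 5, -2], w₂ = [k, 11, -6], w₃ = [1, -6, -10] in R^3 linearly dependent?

The vectors are dependent exactly when the determinant of the matrix with rows w₁, w₂, w₃ vanishes.
The determinant works out to 62*k + 868.
Solving 62*k + 868 = 0 yields k = -14.

k = -14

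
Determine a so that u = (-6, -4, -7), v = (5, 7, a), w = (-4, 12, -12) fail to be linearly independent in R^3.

The vectors are dependent exactly when the determinant of the matrix with rows u, v, w vanishes.
Cofactor expansion gives det = 88*a - 352.
Setting this to zero gives a = 4.

a = 4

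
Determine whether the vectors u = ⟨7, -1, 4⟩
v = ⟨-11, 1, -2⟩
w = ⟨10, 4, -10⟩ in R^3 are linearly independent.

Form the 3×3 matrix with these as columns; its determinant is -100.
A nonzero determinant means the columns are linearly independent.

linearly independent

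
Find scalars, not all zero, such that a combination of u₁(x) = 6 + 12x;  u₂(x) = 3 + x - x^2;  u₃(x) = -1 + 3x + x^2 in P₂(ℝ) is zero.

u₁ - 3u₂ - 3u₃ = 0

Pass to coordinate vectors relative to the basis {1, x, x^2}.
Set up α₁u₁ + … + α₃u₃ = 0 and solve the homogeneous system.
A generator of the null space is (1, -3, -3).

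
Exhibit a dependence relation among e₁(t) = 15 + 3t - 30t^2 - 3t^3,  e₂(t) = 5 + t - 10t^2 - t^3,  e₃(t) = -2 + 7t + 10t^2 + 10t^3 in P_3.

Pass to coordinate vectors relative to the basis {1, t, …, t^3}.
Solve the homogeneous system with e₁, e₂, e₃ as columns by row-reducing the coefficient matrix.
The free variable yields coefficients (1, -3, 0) (any nonzero multiple also works).

e₁ - 3e₂ = 0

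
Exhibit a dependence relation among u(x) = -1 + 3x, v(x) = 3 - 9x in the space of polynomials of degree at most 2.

3u + v = 0

Pass to coordinate vectors relative to the basis {1, x, x²}.
Solve the homogeneous system with u, v as columns by row-reducing the coefficient matrix.
The free variable yields coefficients (3, 1) (any nonzero multiple also works).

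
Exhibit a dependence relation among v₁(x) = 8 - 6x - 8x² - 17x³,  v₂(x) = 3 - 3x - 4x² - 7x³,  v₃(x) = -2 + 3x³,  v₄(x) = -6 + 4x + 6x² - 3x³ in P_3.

v₁ - 2v₂ + v₃ = 0

Take coordinates with respect to {1, x, …, x³}.
Solve the homogeneous system with v₁, v₂, v₃, v₄ as columns by row-reducing the coefficient matrix.
A generator of the null space is (1, -2, 1, 0).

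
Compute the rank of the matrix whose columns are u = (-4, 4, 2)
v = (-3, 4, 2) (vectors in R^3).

Put the 3×2 matrix [u|v] into echelon form.
There are 2 pivot columns, so rank = 2.

2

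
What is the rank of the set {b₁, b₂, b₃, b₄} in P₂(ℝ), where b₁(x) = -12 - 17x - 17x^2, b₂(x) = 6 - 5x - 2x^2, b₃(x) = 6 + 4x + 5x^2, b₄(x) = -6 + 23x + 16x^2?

Pass to coordinate vectors with respect to the basis {1, x, x^2}.
Form the matrix with b₁, b₂, b₃, b₄ as columns and reduce.
The echelon form has 2 nonzero rows, so the rank is 2.
(With 4 elements in a 3-dimensional space the rank is at most 3.)

2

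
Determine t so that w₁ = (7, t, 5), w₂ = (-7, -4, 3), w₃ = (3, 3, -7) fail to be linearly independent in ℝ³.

Dependence holds iff the 3×3 matrix [w₁ w₂ w₃] is singular.
Cofactor expansion gives det = 88 - 40*t.
Setting this to zero gives t = 11/5.

t = 11/5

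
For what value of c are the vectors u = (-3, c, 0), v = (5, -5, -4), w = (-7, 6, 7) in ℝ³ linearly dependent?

Place the vectors as rows of a 3×3 matrix; dependence ⇔ determinant zero.
Expanding, det = 33 - 7*c.
Setting this to zero gives c = 33/7.

c = 33/7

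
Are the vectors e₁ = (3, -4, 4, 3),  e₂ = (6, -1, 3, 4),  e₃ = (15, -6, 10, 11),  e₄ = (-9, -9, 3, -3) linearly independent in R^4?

linearly dependent

Form the 4×4 matrix with these as columns; its determinant is 0.
A zero determinant means the columns are linearly dependent.
Indeed e₁ + 2e₂ - e₃ = 0.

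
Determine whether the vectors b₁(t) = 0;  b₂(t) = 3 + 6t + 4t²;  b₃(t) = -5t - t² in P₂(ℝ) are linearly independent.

linearly dependent

Write each element as a coordinate vector in ℝ³ using {1, t, t²}.
One of the vectors is the zero vector, so the set is linearly dependent.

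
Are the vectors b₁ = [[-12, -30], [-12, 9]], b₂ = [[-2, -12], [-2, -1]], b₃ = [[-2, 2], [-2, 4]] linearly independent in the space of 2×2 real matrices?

linearly dependent

Write each element as a coordinate vector in ℝ⁴ using {E₁₁, E₁₂, E₂₁, E₂₂}.
Row-reduce the matrix whose columns are b₁, b₂, b₃.
The reduction yields 2 nonzero rows, so the rank is 2.
Since rank 2 < 3, the set is linearly dependent.
Indeed b₁ - 3b₂ - 3b₃ = 0.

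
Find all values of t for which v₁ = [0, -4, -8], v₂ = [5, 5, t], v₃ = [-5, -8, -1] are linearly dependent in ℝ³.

t = -5

Dependence holds iff the 3×3 matrix [v₁ v₂ v₃] is singular.
The determinant works out to 20*t + 100.
Setting this to zero gives t = -5.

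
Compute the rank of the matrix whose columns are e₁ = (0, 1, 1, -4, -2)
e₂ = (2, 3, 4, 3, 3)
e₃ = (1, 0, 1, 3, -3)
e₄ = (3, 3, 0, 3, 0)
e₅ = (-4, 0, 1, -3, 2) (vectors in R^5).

rank 5

Row-reduce the 5×5 matrix with these as rows.
Exactly 5 pivots survive; hence the rank is 5.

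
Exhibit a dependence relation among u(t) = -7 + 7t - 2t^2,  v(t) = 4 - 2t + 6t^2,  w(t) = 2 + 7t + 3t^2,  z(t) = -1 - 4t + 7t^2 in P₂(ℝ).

Write each element as a vector in ℝ³ using {1, t, t^2}.
Solve the homogeneous system with u, v, w, z as columns by row-reducing the coefficient matrix.
One solution (up to scaling) is (1, 2, -1, -1).

u + 2v - w - z = 0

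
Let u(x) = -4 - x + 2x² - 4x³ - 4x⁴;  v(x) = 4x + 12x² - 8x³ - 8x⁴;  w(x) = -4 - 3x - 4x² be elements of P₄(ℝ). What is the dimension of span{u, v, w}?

dim = 2

Pass to coordinate vectors with respect to the basis {1, x, …, x⁴}.
Row-reduce the 3×5 matrix with these as rows.
Reduction leaves 2 leading entries, giving rank 2.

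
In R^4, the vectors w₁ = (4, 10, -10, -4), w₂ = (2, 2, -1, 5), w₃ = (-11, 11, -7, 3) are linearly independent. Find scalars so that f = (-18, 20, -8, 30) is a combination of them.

Set up the augmented matrix [w₁ | w₂ | w₃ | f] and row-reduce.
The system has the unique solution (a₁, a₂, a₃) = (-1, 4, 2).

f = -w₁ + 4w₂ + 2w₃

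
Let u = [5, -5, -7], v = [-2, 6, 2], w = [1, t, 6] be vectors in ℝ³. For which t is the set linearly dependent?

The set is linearly dependent precisely when det[u; v; w] = 0.
Cofactor expansion gives det = 4*t + 152.
Setting this to zero gives t = -38.

t = -38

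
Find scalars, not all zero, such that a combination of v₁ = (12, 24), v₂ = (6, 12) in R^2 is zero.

v₁ - 2v₂ = 0

Row-reduce the matrix with v₁, v₂ as columns; the null space gives the coefficients.
A generator of the null space is (1, -2).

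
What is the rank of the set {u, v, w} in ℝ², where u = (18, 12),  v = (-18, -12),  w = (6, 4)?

rank 1

Row-reduce the 3×2 matrix with these as rows.
Reduction leaves 1 leading entry, giving rank 1.
(With 3 elements in a 2-dimensional space the rank is at most 2.)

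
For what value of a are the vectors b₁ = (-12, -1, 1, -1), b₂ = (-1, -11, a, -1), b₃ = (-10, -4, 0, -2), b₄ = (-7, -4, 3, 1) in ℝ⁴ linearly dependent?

a = 5/6

Dependence holds iff the 4×4 matrix [b₁ b₂ b₃ b₄] is singular.
The determinant works out to 90 - 108*a.
This vanishes exactly when a = 5/6.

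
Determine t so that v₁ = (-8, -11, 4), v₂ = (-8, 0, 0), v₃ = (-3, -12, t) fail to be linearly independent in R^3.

t = 48/11

The set is linearly dependent precisely when det[v₁; v₂; v₃] = 0.
Expanding, det = 384 - 88*t.
Setting this to zero gives t = 48/11.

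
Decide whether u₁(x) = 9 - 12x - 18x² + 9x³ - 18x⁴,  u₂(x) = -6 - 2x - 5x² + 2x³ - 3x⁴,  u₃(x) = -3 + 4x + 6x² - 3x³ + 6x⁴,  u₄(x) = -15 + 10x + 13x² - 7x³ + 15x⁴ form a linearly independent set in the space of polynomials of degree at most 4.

Take coordinates with respect to the standard basis {1, x, …, x⁴}.
Row-reduce the matrix whose columns are u₁, u₂, u₃, u₄.
The reduction yields 2 nonzero rows, so the rank is 2.
Since rank 2 < 4, the set is linearly dependent.

linearly dependent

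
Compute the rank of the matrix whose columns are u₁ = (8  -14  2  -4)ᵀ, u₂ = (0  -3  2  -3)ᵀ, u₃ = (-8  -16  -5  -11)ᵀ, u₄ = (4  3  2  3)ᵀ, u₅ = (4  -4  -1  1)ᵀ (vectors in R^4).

3

Form the matrix with u₁, u₂, u₃, u₄, u₅ as columns and reduce.
The echelon form has 3 nonzero rows, so the rank is 3.
(With 5 elements in a 4-dimensional space the rank is at most 4.)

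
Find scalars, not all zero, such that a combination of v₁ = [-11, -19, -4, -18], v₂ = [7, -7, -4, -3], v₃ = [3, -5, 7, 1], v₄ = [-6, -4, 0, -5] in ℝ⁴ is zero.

Row-reduce the matrix with v₁, v₂, v₃, v₄ as columns; the null space gives the coefficients.
A generator of the null space is (1, -1, 0, -3).

v₁ - v₂ - 3v₄ = 0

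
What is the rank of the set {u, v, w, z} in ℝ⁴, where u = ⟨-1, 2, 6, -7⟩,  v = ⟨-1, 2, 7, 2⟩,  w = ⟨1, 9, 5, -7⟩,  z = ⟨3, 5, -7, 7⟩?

3

Apply Gaussian elimination to the matrix whose rows are u, v, w, z.
Exactly 3 pivots survive; hence the rank is 3.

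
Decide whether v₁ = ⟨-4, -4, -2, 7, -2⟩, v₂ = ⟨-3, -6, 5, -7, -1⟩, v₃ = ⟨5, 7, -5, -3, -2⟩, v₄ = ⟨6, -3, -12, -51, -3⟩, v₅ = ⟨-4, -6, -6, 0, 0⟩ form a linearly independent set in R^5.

linearly dependent

Place the vectors as rows of a 5×5 matrix and reduce to echelon form.
The reduction yields 4 nonzero rows, so the rank is 4.
Since rank 4 < 5, the set is linearly dependent.
Indeed 3v₁ - 3v₂ - 3v₃ + v₄ - 3v₅ = 0.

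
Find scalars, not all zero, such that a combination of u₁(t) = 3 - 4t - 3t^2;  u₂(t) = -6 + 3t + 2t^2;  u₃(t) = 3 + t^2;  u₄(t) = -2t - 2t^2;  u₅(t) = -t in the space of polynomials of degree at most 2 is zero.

Take coordinates with respect to {1, t, t^2}.
Solve the homogeneous system with u₁, u₂, u₃, u₄, u₅ as columns by row-reducing the coefficient matrix.
A generator of the null space is (1, 0, -1, -2, 0).

u₁ - u₃ - 2u₄ = 0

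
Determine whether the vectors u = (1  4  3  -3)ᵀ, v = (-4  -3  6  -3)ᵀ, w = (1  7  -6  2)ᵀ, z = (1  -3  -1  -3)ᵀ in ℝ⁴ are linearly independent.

The matrix [u|v|w|z] has determinant 755.
A nonzero determinant means the columns are linearly independent.

linearly independent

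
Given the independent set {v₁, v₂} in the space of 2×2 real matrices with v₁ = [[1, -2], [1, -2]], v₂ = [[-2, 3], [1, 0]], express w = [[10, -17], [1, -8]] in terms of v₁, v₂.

Identify each element with its coordinate vector in ℝ⁴ via {E₁₁, E₁₂, E₂₁, E₂₂}.
Write w = α₁v₁ + α₂v₂ and equate components.
The system has the unique solution (α₁, α₂) = (4, -3).

w = 4v₁ - 3v₂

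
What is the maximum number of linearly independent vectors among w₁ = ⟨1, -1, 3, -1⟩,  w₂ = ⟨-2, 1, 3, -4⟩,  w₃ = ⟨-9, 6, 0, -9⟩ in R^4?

Put the 4×3 matrix [w₁|w₂|w₃] into echelon form.
The echelon form has 2 nonzero rows, so the rank is 2.

2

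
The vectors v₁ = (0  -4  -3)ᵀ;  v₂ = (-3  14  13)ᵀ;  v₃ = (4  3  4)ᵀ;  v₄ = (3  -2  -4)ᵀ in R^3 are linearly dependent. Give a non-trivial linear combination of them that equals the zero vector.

3v₁ + v₂ + v₄ = 0

Write the vectors as columns of a matrix and find a nonzero vector in its null space.
A generator of the null space is (3, 1, 0, 1).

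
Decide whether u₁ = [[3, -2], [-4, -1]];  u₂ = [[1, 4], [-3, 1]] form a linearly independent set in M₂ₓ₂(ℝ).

linearly independent

Write each element as a coordinate vector in ℝ⁴ using {E₁₁, E₁₂, E₂₁, E₂₂}.
Row-reduce the matrix whose columns are u₁, u₂.
The reduction yields 2 nonzero rows, so the rank is 2.
Since rank = 2 (the number of vectors), the set is linearly independent.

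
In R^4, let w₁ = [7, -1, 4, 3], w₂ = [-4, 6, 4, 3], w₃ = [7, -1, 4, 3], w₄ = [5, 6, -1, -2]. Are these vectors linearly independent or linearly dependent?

linearly dependent

Two of the vectors are equal, giving an immediate dependence.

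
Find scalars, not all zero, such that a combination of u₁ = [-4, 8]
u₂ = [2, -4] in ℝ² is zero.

Row-reduce the matrix with u₁, u₂ as columns; the null space gives the coefficients.
The free variable yields coefficients (1, 2) (any nonzero multiple also works).

u₁ + 2u₂ = 0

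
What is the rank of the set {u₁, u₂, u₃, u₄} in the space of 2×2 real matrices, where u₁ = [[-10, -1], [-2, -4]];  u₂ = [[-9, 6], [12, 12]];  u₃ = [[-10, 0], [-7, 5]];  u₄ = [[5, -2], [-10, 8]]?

Pass to coordinate vectors with respect to the basis {E₁₁, E₁₂, E₂₁, E₂₂}.
Put the 4×4 matrix [u₁|u₂|u₃|u₄] into echelon form.
The echelon form has 4 nonzero rows, so the rank is 4.

rank 4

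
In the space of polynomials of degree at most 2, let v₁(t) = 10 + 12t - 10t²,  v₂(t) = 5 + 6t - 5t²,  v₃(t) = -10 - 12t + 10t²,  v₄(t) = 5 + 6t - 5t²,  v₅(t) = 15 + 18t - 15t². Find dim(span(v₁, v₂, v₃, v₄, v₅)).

1

Represent each element by its coordinate vector in ℝ³.
Put the 3×5 matrix [v₁|v₂|v₃|v₄|v₅] into echelon form.
Exactly 1 pivot survives; hence the rank is 1.
(With 5 elements in a 3-dimensional space the rank is at most 3.)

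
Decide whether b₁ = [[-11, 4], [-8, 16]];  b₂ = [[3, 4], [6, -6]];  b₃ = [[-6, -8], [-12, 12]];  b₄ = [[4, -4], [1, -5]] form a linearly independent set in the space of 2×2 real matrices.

linearly dependent

Take coordinates with respect to the standard basis {E₁₁, E₁₂, E₂₁, E₂₂}.
Place the vectors as rows of a 4×4 matrix and reduce to echelon form.
The reduction yields 2 nonzero rows, so the rank is 2.
Since rank 2 < 4, the set is linearly dependent.
Indeed 2b₂ + b₃ = 0.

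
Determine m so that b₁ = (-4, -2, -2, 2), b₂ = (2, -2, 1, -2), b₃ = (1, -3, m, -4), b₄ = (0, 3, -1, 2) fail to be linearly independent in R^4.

The set is linearly dependent precisely when det[b₁; b₂; b₃; b₄] = 0.
Expanding, det = 12*m - 34.
This vanishes exactly when m = 17/6.

m = 17/6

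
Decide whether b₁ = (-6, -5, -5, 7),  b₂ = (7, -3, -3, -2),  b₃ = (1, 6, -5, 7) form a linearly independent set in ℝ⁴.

Place the vectors as rows of a 3×4 matrix and reduce to echelon form.
The reduction yields 3 nonzero rows, so the rank is 3.
Since rank = 3 (the number of vectors), the set is linearly independent.

linearly independent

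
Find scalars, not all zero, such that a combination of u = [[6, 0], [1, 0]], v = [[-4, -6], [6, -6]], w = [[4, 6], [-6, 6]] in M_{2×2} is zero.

v + w = 0

Pass to coordinate vectors relative to the basis {E₁₁, E₁₂, E₂₁, E₂₂}.
Set up α₁u + … + α₃w = 0 and solve the homogeneous system.
One solution (up to scaling) is (0, 1, 1).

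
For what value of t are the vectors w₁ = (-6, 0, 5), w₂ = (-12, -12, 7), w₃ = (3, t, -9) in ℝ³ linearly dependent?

Place the vectors as rows of a 3×3 matrix; dependence ⇔ determinant zero.
The determinant works out to -18*t - 468.
This vanishes exactly when t = -26.

t = -26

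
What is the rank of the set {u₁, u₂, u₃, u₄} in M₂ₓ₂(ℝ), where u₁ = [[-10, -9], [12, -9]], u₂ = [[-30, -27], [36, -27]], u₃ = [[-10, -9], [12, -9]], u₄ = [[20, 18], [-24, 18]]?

Represent each element by its coordinate vector in ℝ⁴.
Put the 4×4 matrix [u₁|u₂|u₃|u₄] into echelon form.
Exactly 1 pivot survives; hence the rank is 1.

1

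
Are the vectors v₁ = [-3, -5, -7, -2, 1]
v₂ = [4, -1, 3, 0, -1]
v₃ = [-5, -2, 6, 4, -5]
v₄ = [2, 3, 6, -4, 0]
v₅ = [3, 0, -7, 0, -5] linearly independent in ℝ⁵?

Form the 5×5 matrix with these as columns; its determinant is 14014.
A nonzero determinant means the columns are linearly independent.

linearly independent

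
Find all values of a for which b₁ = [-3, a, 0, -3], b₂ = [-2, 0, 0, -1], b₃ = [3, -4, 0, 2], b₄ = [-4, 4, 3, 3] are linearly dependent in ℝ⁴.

Place the vectors as rows of a 4×4 matrix; dependence ⇔ determinant zero.
Expanding, det = 36 - 3*a.
Solving 36 - 3*a = 0 yields a = 12.

a = 12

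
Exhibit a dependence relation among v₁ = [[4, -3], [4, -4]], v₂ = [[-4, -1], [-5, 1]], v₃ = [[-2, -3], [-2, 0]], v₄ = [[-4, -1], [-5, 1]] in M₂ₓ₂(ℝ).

v₂ - v₄ = 0

Write each element as a vector in ℝ⁴ using {E₁₁, E₁₂, E₂₁, E₂₂}.
Row-reduce the matrix with v₁, v₂, v₃, v₄ as columns; the null space gives the coefficients.
A generator of the null space is (0, 1, 0, -1).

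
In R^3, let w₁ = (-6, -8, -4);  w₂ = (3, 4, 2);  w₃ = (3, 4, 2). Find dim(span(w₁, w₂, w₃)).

Row-reduce the 3×3 matrix with these as rows.
Reduction leaves 1 leading entry, giving rank 1.

1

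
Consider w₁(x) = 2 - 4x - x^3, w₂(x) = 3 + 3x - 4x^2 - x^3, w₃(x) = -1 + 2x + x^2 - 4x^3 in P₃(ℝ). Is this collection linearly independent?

Write each element as a coordinate vector in ℝ⁴ using {1, x, …, x^3}.
Row-reduce the matrix whose columns are w₁, w₂, w₃.
The reduction yields 3 nonzero rows, so the rank is 3.
Since rank = 3 (the number of vectors), the set is linearly independent.

linearly independent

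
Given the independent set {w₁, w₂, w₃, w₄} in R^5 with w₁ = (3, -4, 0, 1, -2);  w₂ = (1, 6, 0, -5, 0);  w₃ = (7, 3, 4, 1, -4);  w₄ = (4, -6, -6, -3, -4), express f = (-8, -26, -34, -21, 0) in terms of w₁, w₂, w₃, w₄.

Write f = a₁w₁ + … + a₄w₄ and equate components.
Row-reducing the augmented matrix gives the unique coefficients (a₁, …, a₄) = (2, 2, -4, 3).

f = 2w₁ + 2w₂ - 4w₃ + 3w₄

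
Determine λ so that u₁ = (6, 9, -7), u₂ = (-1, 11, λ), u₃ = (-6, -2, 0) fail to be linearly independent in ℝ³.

λ = -34/3

The set is linearly dependent precisely when det[u₁; u₂; u₃] = 0.
The determinant works out to -42*λ - 476.
This vanishes exactly when λ = -34/3.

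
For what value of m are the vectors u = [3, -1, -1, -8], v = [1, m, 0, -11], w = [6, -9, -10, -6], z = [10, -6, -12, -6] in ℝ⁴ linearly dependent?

m = -4

Dependence holds iff the 4×4 matrix [u v w z] is singular.
Cofactor expansion gives det = -236*m - 944.
Solving -236*m - 944 = 0 yields m = -4.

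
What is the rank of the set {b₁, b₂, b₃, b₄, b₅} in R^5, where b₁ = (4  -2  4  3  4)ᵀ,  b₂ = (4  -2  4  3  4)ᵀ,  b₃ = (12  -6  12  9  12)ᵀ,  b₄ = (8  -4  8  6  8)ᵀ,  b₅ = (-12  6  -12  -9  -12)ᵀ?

Apply Gaussian elimination to the matrix whose rows are b₁, b₂, b₃, b₄, b₅.
Exactly 1 pivot survives; hence the rank is 1.

1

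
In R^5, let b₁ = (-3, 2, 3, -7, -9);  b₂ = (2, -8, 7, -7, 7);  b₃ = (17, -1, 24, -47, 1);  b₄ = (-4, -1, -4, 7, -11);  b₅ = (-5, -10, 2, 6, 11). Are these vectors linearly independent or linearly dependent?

The matrix [b₁|b₂|b₃|b₄|b₅] has determinant 0.
A zero determinant means the columns are linearly dependent.
Indeed b₁ + 3b₂ - b₃ - b₄ - 2b₅ = 0.

linearly dependent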